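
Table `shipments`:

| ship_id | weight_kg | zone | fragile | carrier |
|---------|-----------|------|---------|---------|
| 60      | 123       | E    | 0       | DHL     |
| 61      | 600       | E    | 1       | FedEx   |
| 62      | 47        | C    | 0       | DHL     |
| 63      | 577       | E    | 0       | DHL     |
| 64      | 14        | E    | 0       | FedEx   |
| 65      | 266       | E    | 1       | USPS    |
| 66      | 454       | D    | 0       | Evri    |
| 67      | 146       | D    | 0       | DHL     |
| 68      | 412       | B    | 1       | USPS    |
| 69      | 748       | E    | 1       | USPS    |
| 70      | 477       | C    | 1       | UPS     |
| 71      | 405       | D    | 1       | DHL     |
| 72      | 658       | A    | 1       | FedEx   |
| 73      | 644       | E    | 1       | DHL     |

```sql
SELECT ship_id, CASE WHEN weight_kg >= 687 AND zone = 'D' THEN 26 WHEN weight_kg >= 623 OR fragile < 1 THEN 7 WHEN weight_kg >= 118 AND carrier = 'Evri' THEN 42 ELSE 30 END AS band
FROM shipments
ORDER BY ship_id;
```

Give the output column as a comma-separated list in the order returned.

ship_id=60: weight_kg >= 623 OR fragile < 1 → 7
ship_id=61: ELSE → 30
ship_id=62: weight_kg >= 623 OR fragile < 1 → 7
ship_id=63: weight_kg >= 623 OR fragile < 1 → 7
ship_id=64: weight_kg >= 623 OR fragile < 1 → 7
ship_id=65: ELSE → 30
ship_id=66: weight_kg >= 623 OR fragile < 1 → 7
ship_id=67: weight_kg >= 623 OR fragile < 1 → 7
ship_id=68: ELSE → 30
ship_id=69: weight_kg >= 623 OR fragile < 1 → 7
ship_id=70: ELSE → 30
ship_id=71: ELSE → 30
ship_id=72: weight_kg >= 623 OR fragile < 1 → 7
ship_id=73: weight_kg >= 623 OR fragile < 1 → 7

7, 30, 7, 7, 7, 30, 7, 7, 30, 7, 30, 30, 7, 7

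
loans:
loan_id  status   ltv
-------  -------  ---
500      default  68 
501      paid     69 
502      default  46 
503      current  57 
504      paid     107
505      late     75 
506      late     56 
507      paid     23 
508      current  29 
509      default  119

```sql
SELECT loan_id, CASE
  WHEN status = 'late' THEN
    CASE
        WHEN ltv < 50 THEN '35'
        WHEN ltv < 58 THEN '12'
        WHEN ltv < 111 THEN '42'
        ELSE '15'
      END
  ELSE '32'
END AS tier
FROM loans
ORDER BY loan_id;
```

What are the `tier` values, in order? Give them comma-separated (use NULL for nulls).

32, 32, 32, 32, 32, 42, 12, 32, 32, 32

loan_id=500: status='default' → outer ELSE → 32
loan_id=501: status='paid' → outer ELSE → 32
loan_id=502: status='default' → outer ELSE → 32
loan_id=503: status='current' → outer ELSE → 32
loan_id=504: status='paid' → outer ELSE → 32
loan_id=505: status='late' → inner[ltv < 111] → 42
loan_id=506: status='late' → inner[ltv < 58] → 12
loan_id=507: status='paid' → outer ELSE → 32
loan_id=508: status='current' → outer ELSE → 32
loan_id=509: status='default' → outer ELSE → 32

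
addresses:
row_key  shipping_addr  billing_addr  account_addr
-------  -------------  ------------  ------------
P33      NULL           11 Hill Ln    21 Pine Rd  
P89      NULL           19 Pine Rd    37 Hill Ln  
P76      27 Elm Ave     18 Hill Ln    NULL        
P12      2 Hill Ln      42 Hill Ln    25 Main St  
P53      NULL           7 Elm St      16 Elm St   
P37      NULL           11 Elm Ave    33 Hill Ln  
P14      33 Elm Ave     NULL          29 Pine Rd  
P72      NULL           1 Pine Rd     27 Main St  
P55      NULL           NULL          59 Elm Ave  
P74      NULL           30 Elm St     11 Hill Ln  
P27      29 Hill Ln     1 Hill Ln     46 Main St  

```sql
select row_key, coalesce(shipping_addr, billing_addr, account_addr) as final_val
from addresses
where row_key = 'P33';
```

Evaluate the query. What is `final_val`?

row_key = P33: shipping_addr=NULL, billing_addr=11 Hill Ln, account_addr=21 Pine Rd.
shipping_addr=NULL, billing_addr=11 Hill Ln → 11 Hill Ln

11 Hill Ln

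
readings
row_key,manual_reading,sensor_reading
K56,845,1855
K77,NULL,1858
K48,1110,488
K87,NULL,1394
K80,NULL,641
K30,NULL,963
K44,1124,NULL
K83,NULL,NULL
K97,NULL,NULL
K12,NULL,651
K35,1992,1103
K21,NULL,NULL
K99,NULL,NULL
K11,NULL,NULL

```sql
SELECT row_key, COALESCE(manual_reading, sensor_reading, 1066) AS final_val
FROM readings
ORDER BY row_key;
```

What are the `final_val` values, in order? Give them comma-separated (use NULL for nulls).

1066, 651, 1066, 963, 1992, 1124, 1110, 845, 1858, 641, 1066, 1394, 1066, 1066

row_key=K11: manual_reading=NULL, sensor_reading=NULL, → literal 1066 → 1066
row_key=K12: manual_reading=NULL, sensor_reading=651 → 651
row_key=K21: manual_reading=NULL, sensor_reading=NULL, → literal 1066 → 1066
row_key=K30: manual_reading=NULL, sensor_reading=963 → 963
row_key=K35: manual_reading=1992 → 1992
row_key=K44: manual_reading=1124 → 1124
row_key=K48: manual_reading=1110 → 1110
row_key=K56: manual_reading=845 → 845
row_key=K77: manual_reading=NULL, sensor_reading=1858 → 1858
row_key=K80: manual_reading=NULL, sensor_reading=641 → 641
row_key=K83: manual_reading=NULL, sensor_reading=NULL, → literal 1066 → 1066
row_key=K87: manual_reading=NULL, sensor_reading=1394 → 1394
row_key=K97: manual_reading=NULL, sensor_reading=NULL, → literal 1066 → 1066
row_key=K99: manual_reading=NULL, sensor_reading=NULL, → literal 1066 → 1066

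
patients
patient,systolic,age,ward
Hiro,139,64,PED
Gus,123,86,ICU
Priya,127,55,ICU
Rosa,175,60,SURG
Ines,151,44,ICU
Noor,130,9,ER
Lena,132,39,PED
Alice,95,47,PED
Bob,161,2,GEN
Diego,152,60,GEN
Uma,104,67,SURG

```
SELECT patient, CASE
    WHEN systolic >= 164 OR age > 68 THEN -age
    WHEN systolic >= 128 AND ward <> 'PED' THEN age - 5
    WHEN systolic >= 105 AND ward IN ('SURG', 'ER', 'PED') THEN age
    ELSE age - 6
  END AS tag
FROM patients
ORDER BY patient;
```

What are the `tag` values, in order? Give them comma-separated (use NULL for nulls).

41, -3, 55, -86, 64, 39, 39, 4, 49, -60, 61

patient=Alice: ELSE → 41
patient=Bob: systolic >= 128 AND ward <> 'PED' → -3
patient=Diego: systolic >= 128 AND ward <> 'PED' → 55
patient=Gus: systolic >= 164 OR age > 68 → -86
patient=Hiro: systolic >= 105 AND ward IN ('SURG', 'ER', 'PED') → 64
patient=Ines: systolic >= 128 AND ward <> 'PED' → 39
patient=Lena: systolic >= 105 AND ward IN ('SURG', 'ER', 'PED') → 39
patient=Noor: systolic >= 128 AND ward <> 'PED' → 4
patient=Priya: ELSE → 49
patient=Rosa: systolic >= 164 OR age > 68 → -60
patient=Uma: ELSE → 61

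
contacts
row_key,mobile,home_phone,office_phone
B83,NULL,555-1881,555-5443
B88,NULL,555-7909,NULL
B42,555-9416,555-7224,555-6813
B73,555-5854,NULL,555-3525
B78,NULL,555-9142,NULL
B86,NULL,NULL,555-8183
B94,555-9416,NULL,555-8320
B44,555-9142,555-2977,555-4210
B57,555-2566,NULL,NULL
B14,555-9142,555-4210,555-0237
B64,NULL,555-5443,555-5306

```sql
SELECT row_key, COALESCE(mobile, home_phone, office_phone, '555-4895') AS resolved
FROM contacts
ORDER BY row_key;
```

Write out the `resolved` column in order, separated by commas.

row_key=B14: mobile=555-9142 → 555-9142
row_key=B42: mobile=555-9416 → 555-9416
row_key=B44: mobile=555-9142 → 555-9142
row_key=B57: mobile=555-2566 → 555-2566
row_key=B64: mobile=NULL, home_phone=555-5443 → 555-5443
row_key=B73: mobile=555-5854 → 555-5854
row_key=B78: mobile=NULL, home_phone=555-9142 → 555-9142
row_key=B83: mobile=NULL, home_phone=555-1881 → 555-1881
row_key=B86: mobile=NULL, home_phone=NULL, office_phone=555-8183 → 555-8183
row_key=B88: mobile=NULL, home_phone=555-7909 → 555-7909
row_key=B94: mobile=555-9416 → 555-9416

555-9142, 555-9416, 555-9142, 555-2566, 555-5443, 555-5854, 555-9142, 555-1881, 555-8183, 555-7909, 555-9416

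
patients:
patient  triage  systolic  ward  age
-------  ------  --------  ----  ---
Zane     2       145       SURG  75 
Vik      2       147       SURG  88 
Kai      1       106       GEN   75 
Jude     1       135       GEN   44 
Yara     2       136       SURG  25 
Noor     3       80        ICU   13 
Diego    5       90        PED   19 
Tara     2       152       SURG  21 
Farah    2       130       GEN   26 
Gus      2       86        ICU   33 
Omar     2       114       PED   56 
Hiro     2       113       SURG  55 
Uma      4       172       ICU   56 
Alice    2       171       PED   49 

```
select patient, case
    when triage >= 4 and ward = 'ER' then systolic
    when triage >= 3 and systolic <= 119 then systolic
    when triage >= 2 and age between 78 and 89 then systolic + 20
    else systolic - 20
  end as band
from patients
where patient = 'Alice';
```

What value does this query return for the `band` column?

patient = Alice: triage=2, systolic=171, ward=PED, age=49.
triage >= 4 and ward = 'ER' → false
triage >= 3 and systolic <= 119 → false
triage >= 2 and age between 78 and 89 → false
No prior WHEN matched → ELSE → 151

151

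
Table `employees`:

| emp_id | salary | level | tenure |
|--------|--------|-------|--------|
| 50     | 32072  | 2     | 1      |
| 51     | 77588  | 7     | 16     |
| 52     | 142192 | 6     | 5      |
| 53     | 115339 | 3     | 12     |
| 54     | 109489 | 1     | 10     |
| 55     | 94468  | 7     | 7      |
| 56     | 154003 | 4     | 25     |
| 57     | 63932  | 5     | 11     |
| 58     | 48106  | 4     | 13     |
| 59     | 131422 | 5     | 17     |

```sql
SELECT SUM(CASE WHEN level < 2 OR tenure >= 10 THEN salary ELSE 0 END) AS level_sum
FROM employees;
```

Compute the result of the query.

emp_id=50: ✗
emp_id=51: ✓ → 77588
emp_id=52: ✗
emp_id=53: ✓ → 115339
emp_id=54: ✓ → 109489
emp_id=55: ✗
emp_id=56: ✓ → 154003
emp_id=57: ✓ → 63932
emp_id=58: ✓ → 48106
emp_id=59: ✓ → 131422
level_sum = 77588 + 115339 + 109489 + 154003 + 63932 + 48106 + 131422 = 699879

699879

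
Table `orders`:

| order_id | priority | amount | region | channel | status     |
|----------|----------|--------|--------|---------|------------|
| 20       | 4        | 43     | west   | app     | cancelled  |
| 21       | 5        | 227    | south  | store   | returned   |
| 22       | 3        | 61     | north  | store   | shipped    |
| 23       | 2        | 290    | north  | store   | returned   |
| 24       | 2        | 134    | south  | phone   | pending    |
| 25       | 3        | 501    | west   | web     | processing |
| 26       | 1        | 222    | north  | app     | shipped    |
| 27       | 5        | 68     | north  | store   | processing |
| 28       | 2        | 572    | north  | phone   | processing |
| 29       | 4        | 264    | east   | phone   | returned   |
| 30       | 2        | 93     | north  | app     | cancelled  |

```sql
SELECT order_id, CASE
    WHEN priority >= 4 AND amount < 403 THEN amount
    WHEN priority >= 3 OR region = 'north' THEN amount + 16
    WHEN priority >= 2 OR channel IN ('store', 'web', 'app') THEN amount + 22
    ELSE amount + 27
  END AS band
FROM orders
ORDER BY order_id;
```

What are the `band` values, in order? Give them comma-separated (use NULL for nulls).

43, 227, 77, 306, 156, 517, 238, 68, 588, 264, 109

order_id=20: priority >= 4 AND amount < 403 → 43
order_id=21: priority >= 4 AND amount < 403 → 227
order_id=22: priority >= 3 OR region = 'north' → 77
order_id=23: priority >= 3 OR region = 'north' → 306
order_id=24: priority >= 2 OR channel IN ('store', 'web', 'app') → 156
order_id=25: priority >= 3 OR region = 'north' → 517
order_id=26: priority >= 3 OR region = 'north' → 238
order_id=27: priority >= 4 AND amount < 403 → 68
order_id=28: priority >= 3 OR region = 'north' → 588
order_id=29: priority >= 4 AND amount < 403 → 264
order_id=30: priority >= 3 OR region = 'north' → 109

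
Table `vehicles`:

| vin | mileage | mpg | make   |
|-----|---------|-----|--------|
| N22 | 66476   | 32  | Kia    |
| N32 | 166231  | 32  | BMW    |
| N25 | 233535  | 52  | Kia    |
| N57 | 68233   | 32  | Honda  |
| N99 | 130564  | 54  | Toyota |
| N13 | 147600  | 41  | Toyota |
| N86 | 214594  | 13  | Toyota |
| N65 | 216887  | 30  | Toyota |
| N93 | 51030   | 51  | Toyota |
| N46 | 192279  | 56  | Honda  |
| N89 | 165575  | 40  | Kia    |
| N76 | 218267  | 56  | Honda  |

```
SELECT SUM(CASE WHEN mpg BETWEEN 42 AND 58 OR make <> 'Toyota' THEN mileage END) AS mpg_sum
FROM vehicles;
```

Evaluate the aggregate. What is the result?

1292190

vin=N22: ✓ → 66476
vin=N32: ✓ → 166231
vin=N25: ✓ → 233535
vin=N57: ✓ → 68233
vin=N99: ✓ → 130564
vin=N13: ✗
vin=N86: ✗
vin=N65: ✗
vin=N93: ✓ → 51030
vin=N46: ✓ → 192279
vin=N89: ✓ → 165575
vin=N76: ✓ → 218267
mpg_sum = 66476 + 166231 + 233535 + 68233 + 130564 + 51030 + 192279 + 165575 + 218267 = 1292190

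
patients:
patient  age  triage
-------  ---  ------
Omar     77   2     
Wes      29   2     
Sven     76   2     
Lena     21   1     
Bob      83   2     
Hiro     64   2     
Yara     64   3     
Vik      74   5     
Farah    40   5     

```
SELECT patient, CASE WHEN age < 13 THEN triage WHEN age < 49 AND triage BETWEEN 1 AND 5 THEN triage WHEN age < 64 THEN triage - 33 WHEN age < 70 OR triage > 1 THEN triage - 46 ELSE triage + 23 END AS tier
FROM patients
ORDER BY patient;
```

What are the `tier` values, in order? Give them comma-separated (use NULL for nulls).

-44, 5, -44, 1, -44, -44, -41, 2, -43

patient=Bob: age < 70 OR triage > 1 → -44
patient=Farah: age < 49 AND triage BETWEEN 1 AND 5 → 5
patient=Hiro: age < 70 OR triage > 1 → -44
patient=Lena: age < 49 AND triage BETWEEN 1 AND 5 → 1
patient=Omar: age < 70 OR triage > 1 → -44
patient=Sven: age < 70 OR triage > 1 → -44
patient=Vik: age < 70 OR triage > 1 → -41
patient=Wes: age < 49 AND triage BETWEEN 1 AND 5 → 2
patient=Yara: age < 70 OR triage > 1 → -43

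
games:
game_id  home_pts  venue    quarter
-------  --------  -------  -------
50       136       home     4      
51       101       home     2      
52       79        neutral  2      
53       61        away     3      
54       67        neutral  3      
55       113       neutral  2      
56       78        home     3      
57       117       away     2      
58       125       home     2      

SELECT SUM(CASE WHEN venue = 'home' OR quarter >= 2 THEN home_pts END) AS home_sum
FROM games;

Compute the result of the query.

game_id=50: ✓ → 136
game_id=51: ✓ → 101
game_id=52: ✓ → 79
game_id=53: ✓ → 61
game_id=54: ✓ → 67
game_id=55: ✓ → 113
game_id=56: ✓ → 78
game_id=57: ✓ → 117
game_id=58: ✓ → 125
home_sum = 136 + 101 + 79 + 61 + 67 + 113 + 78 + 117 + 125 = 877

877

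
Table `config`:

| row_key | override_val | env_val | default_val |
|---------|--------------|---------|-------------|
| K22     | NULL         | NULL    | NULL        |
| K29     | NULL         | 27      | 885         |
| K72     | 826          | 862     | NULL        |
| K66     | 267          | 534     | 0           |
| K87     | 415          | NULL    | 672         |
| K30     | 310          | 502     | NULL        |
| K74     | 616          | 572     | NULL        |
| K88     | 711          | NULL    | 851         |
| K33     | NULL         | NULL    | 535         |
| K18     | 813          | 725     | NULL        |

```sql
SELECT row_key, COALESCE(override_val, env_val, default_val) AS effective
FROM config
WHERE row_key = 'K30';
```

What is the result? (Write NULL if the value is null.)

row_key = K30: override_val=310, env_val=502, default_val=NULL.
override_val=310 → 310

310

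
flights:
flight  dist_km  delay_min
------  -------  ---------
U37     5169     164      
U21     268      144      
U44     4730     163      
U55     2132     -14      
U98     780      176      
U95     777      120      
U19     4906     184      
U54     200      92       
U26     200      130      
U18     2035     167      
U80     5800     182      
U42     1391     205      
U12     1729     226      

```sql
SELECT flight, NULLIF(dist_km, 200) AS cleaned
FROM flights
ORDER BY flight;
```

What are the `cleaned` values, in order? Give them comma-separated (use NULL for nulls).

flight=U12: dist_km=1729 vs 200: differ → 1729
flight=U18: dist_km=2035 vs 200: differ → 2035
flight=U19: dist_km=4906 vs 200: differ → 4906
flight=U21: dist_km=268 vs 200: differ → 268
flight=U26: dist_km=200 vs 200: equal → NULL
flight=U37: dist_km=5169 vs 200: differ → 5169
flight=U42: dist_km=1391 vs 200: differ → 1391
flight=U44: dist_km=4730 vs 200: differ → 4730
flight=U54: dist_km=200 vs 200: equal → NULL
flight=U55: dist_km=2132 vs 200: differ → 2132
flight=U80: dist_km=5800 vs 200: differ → 5800
flight=U95: dist_km=777 vs 200: differ → 777
flight=U98: dist_km=780 vs 200: differ → 780

1729, 2035, 4906, 268, NULL, 5169, 1391, 4730, NULL, 2132, 5800, 777, 780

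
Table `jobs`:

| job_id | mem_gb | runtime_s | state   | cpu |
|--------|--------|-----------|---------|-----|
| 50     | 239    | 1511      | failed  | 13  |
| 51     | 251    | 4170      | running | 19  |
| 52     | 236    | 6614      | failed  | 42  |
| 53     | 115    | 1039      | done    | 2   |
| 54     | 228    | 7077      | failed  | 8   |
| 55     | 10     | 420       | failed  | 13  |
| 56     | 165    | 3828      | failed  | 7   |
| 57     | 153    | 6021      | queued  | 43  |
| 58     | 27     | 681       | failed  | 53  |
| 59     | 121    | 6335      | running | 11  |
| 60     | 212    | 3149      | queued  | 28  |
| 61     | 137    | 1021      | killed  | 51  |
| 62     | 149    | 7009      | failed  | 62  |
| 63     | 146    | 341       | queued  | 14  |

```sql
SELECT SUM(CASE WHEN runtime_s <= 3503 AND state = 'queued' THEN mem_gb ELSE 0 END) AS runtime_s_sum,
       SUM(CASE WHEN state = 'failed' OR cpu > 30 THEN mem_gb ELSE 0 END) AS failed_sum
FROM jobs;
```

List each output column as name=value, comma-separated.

runtime_s_sum=358, failed_sum=1344

[runtime_s_sum: runtime_s <= 3503 AND state = 'queued']
job_id=50: ✗
job_id=51: ✗
job_id=52: ✗
job_id=53: ✗
job_id=54: ✗
job_id=55: ✗
job_id=56: ✗
job_id=57: ✗
job_id=58: ✗
job_id=59: ✗
job_id=60: ✓ → 212
job_id=61: ✗
job_id=62: ✗
job_id=63: ✓ → 146
runtime_s_sum = 212 + 146 = 358
—
[failed_sum: state = 'failed' OR cpu > 30]
job_id=50: ✓ → 239
job_id=51: ✗
job_id=52: ✓ → 236
job_id=53: ✗
job_id=54: ✓ → 228
job_id=55: ✓ → 10
job_id=56: ✓ → 165
job_id=57: ✓ → 153
job_id=58: ✓ → 27
job_id=59: ✗
job_id=60: ✗
job_id=61: ✓ → 137
job_id=62: ✓ → 149
job_id=63: ✗
failed_sum = 239 + 236 + 228 + 10 + 165 + 153 + 27 + 137 + 149 = 1344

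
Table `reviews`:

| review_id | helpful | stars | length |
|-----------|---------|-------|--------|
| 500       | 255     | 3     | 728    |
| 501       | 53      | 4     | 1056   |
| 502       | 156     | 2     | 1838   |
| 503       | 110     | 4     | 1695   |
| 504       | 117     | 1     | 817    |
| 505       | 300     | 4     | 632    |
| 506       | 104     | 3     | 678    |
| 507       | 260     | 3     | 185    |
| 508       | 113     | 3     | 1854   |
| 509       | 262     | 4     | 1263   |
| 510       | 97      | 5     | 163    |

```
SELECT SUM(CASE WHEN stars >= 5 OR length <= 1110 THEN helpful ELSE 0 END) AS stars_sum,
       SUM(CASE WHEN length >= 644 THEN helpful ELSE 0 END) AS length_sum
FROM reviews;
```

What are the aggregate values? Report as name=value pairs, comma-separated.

[stars_sum: stars >= 5 OR length <= 1110]
review_id=500: ✓ → 255
review_id=501: ✓ → 53
review_id=502: ✗
review_id=503: ✗
review_id=504: ✓ → 117
review_id=505: ✓ → 300
review_id=506: ✓ → 104
review_id=507: ✓ → 260
review_id=508: ✗
review_id=509: ✗
review_id=510: ✓ → 97
stars_sum = 255 + 53 + 117 + 300 + 104 + 260 + 97 = 1186
—
[length_sum: length >= 644]
review_id=500: ✓ → 255
review_id=501: ✓ → 53
review_id=502: ✓ → 156
review_id=503: ✓ → 110
review_id=504: ✓ → 117
review_id=505: ✗
review_id=506: ✓ → 104
review_id=507: ✗
review_id=508: ✓ → 113
review_id=509: ✓ → 262
review_id=510: ✗
length_sum = 255 + 53 + 156 + 110 + 117 + 104 + 113 + 262 = 1170

stars_sum=1186, length_sum=1170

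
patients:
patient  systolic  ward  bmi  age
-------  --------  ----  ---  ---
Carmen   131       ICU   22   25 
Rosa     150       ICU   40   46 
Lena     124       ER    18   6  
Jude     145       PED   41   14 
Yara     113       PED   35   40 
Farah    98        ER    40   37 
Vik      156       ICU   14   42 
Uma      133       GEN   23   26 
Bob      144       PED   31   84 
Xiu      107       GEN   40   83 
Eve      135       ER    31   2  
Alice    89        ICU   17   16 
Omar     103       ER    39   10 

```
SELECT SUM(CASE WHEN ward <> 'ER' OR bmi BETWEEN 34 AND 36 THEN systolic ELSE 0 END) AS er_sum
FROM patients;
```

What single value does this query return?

1168

patient=Carmen: ✓ → 131
patient=Rosa: ✓ → 150
patient=Lena: ✗
patient=Jude: ✓ → 145
patient=Yara: ✓ → 113
patient=Farah: ✗
patient=Vik: ✓ → 156
patient=Uma: ✓ → 133
patient=Bob: ✓ → 144
patient=Xiu: ✓ → 107
patient=Eve: ✗
patient=Alice: ✓ → 89
patient=Omar: ✗
er_sum = 131 + 150 + 145 + 113 + 156 + 133 + 144 + 107 + 89 = 1168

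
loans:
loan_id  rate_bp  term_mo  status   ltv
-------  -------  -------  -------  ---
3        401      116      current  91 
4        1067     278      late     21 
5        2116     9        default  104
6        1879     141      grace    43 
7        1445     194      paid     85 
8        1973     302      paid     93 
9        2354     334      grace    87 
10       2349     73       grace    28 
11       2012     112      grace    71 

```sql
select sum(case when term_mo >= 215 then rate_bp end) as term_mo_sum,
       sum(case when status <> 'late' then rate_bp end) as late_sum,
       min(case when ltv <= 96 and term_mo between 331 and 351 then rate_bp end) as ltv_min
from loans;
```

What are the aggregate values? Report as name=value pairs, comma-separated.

term_mo_sum=5394, late_sum=14529, ltv_min=2354

[term_mo_sum: term_mo >= 215]
loan_id=3: ✗
loan_id=4: ✓ → 1067
loan_id=5: ✗
loan_id=6: ✗
loan_id=7: ✗
loan_id=8: ✓ → 1973
loan_id=9: ✓ → 2354
loan_id=10: ✗
loan_id=11: ✗
term_mo_sum = 1067 + 1973 + 2354 = 5394
—
[late_sum: status <> 'late']
loan_id=3: ✓ → 401
loan_id=4: ✗
loan_id=5: ✓ → 2116
loan_id=6: ✓ → 1879
loan_id=7: ✓ → 1445
loan_id=8: ✓ → 1973
loan_id=9: ✓ → 2354
loan_id=10: ✓ → 2349
loan_id=11: ✓ → 2012
late_sum = 401 + 2116 + 1879 + 1445 + 1973 + 2354 + 2349 + 2012 = 14529
—
[ltv_min: ltv <= 96 and term_mo between 331 and 351]
loan_id=3: ✗
loan_id=4: ✗
loan_id=5: ✗
loan_id=6: ✗
loan_id=7: ✗
loan_id=8: ✗
loan_id=9: ✓ → 2354
loan_id=10: ✗
loan_id=11: ✗
ltv_min = MIN(2354) = 2354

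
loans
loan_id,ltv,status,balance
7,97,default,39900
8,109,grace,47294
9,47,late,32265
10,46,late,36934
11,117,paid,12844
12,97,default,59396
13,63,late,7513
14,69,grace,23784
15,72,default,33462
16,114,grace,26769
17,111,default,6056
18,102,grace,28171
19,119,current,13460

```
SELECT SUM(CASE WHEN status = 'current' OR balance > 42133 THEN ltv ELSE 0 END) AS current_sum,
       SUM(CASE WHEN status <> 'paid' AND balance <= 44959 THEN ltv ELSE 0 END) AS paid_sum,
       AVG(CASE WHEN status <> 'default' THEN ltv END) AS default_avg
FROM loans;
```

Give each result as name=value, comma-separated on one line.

[current_sum: status = 'current' OR balance > 42133]
loan_id=7: ✗
loan_id=8: ✓ → 109
loan_id=9: ✗
loan_id=10: ✗
loan_id=11: ✗
loan_id=12: ✓ → 97
loan_id=13: ✗
loan_id=14: ✗
loan_id=15: ✗
loan_id=16: ✗
loan_id=17: ✗
loan_id=18: ✗
loan_id=19: ✓ → 119
current_sum = 109 + 97 + 119 = 325
—
[paid_sum: status <> 'paid' AND balance <= 44959]
loan_id=7: ✓ → 97
loan_id=8: ✗
loan_id=9: ✓ → 47
loan_id=10: ✓ → 46
loan_id=11: ✗
loan_id=12: ✗
loan_id=13: ✓ → 63
loan_id=14: ✓ → 69
loan_id=15: ✓ → 72
loan_id=16: ✓ → 114
loan_id=17: ✓ → 111
loan_id=18: ✓ → 102
loan_id=19: ✓ → 119
paid_sum = 97 + 47 + 46 + 63 + 69 + 72 + 114 + 111 + 102 + 119 = 840
—
[default_avg: status <> 'default']
loan_id=7: ✗
loan_id=8: ✓ → 109
loan_id=9: ✓ → 47
loan_id=10: ✓ → 46
loan_id=11: ✓ → 117
loan_id=12: ✗
loan_id=13: ✓ → 63
loan_id=14: ✓ → 69
loan_id=15: ✗
loan_id=16: ✓ → 114
loan_id=17: ✗
loan_id=18: ✓ → 102
loan_id=19: ✓ → 119
default_avg = (109 + 47 + 46 + 117 + 63 + 69 + 114 + 102 + 119) / 9 = 87.3333333333

current_sum=325, paid_sum=840, default_avg=87.3333333333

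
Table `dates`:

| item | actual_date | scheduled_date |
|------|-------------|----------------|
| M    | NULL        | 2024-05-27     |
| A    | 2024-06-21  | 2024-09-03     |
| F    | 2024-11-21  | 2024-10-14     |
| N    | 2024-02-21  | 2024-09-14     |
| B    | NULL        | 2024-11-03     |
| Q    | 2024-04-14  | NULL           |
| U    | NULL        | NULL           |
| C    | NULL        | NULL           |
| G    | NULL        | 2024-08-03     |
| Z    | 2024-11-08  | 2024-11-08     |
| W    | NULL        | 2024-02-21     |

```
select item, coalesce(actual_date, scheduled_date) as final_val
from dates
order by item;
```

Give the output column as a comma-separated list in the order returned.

item=A: actual_date=2024-06-21 → 2024-06-21
item=B: actual_date=NULL, scheduled_date=2024-11-03 → 2024-11-03
item=C: actual_date=NULL, scheduled_date=NULL (all NULL) → NULL
item=F: actual_date=2024-11-21 → 2024-11-21
item=G: actual_date=NULL, scheduled_date=2024-08-03 → 2024-08-03
item=M: actual_date=NULL, scheduled_date=2024-05-27 → 2024-05-27
item=N: actual_date=2024-02-21 → 2024-02-21
item=Q: actual_date=2024-04-14 → 2024-04-14
item=U: actual_date=NULL, scheduled_date=NULL (all NULL) → NULL
item=W: actual_date=NULL, scheduled_date=2024-02-21 → 2024-02-21
item=Z: actual_date=2024-11-08 → 2024-11-08

2024-06-21, 2024-11-03, NULL, 2024-11-21, 2024-08-03, 2024-05-27, 2024-02-21, 2024-04-14, NULL, 2024-02-21, 2024-11-08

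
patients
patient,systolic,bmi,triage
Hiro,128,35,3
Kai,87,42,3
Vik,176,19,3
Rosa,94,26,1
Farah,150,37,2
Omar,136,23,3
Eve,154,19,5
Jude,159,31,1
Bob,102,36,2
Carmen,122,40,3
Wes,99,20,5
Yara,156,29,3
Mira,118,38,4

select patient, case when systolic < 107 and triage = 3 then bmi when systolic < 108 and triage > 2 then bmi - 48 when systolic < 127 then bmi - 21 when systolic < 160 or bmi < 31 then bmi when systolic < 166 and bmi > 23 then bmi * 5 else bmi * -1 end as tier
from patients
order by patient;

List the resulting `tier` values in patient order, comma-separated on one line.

15, 19, 19, 37, 35, 31, 42, 17, 23, 5, 19, -28, 29

patient=Bob: systolic < 127 → 15
patient=Carmen: systolic < 127 → 19
patient=Eve: systolic < 160 or bmi < 31 → 19
patient=Farah: systolic < 160 or bmi < 31 → 37
patient=Hiro: systolic < 160 or bmi < 31 → 35
patient=Jude: systolic < 160 or bmi < 31 → 31
patient=Kai: systolic < 107 and triage = 3 → 42
patient=Mira: systolic < 127 → 17
patient=Omar: systolic < 160 or bmi < 31 → 23
patient=Rosa: systolic < 127 → 5
patient=Vik: systolic < 160 or bmi < 31 → 19
patient=Wes: systolic < 108 and triage > 2 → -28
patient=Yara: systolic < 160 or bmi < 31 → 29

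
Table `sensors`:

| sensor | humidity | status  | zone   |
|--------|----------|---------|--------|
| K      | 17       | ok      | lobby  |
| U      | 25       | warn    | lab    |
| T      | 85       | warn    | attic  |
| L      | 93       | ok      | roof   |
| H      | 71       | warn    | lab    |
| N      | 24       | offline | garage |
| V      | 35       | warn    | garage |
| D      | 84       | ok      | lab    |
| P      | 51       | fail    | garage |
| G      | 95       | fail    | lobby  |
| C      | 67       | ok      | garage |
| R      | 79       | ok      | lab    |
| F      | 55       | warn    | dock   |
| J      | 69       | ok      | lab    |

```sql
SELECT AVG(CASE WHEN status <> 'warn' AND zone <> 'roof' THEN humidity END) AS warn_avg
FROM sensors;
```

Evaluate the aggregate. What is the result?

sensor=K: ✓ → 17
sensor=U: ✗
sensor=T: ✗
sensor=L: ✗
sensor=H: ✗
sensor=N: ✓ → 24
sensor=V: ✗
sensor=D: ✓ → 84
sensor=P: ✓ → 51
sensor=G: ✓ → 95
sensor=C: ✓ → 67
sensor=R: ✓ → 79
sensor=F: ✗
sensor=J: ✓ → 69
warn_avg = (17 + 24 + 84 + 51 + 95 + 67 + 79 + 69) / 8 = 60.75

60.75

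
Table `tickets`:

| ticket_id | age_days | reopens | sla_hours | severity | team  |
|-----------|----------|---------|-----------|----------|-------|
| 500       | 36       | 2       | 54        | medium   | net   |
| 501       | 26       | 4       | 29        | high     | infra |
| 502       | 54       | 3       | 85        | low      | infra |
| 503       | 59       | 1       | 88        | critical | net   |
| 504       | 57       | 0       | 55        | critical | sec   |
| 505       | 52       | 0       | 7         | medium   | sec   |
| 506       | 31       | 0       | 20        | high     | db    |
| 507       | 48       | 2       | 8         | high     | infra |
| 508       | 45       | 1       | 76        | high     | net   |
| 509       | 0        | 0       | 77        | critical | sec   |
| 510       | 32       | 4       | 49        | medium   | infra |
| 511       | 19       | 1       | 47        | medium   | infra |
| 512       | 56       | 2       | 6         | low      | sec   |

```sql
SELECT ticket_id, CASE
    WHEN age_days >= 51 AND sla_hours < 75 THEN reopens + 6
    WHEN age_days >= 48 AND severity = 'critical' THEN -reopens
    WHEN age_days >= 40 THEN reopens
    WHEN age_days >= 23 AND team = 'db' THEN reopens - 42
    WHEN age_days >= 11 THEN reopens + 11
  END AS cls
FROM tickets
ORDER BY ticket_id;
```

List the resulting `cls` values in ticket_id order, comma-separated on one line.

ticket_id=500: age_days >= 11 → 13
ticket_id=501: age_days >= 11 → 15
ticket_id=502: age_days >= 40 → 3
ticket_id=503: age_days >= 48 AND severity = 'critical' → -1
ticket_id=504: age_days >= 51 AND sla_hours < 75 → 6
ticket_id=505: age_days >= 51 AND sla_hours < 75 → 6
ticket_id=506: age_days >= 23 AND team = 'db' → -42
ticket_id=507: age_days >= 40 → 2
ticket_id=508: age_days >= 40 → 1
ticket_id=509: (no match → NULL) → NULL
ticket_id=510: age_days >= 11 → 15
ticket_id=511: age_days >= 11 → 12
ticket_id=512: age_days >= 51 AND sla_hours < 75 → 8

13, 15, 3, -1, 6, 6, -42, 2, 1, NULL, 15, 12, 8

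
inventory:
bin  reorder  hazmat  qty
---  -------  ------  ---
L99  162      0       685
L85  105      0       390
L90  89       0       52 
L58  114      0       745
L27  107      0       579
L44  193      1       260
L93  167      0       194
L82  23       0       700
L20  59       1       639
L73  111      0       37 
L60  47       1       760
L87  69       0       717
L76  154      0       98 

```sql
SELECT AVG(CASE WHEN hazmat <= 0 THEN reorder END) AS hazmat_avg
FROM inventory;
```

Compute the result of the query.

bin=L99: ✓ → 162
bin=L85: ✓ → 105
bin=L90: ✓ → 89
bin=L58: ✓ → 114
bin=L27: ✓ → 107
bin=L44: ✗
bin=L93: ✓ → 167
bin=L82: ✓ → 23
bin=L20: ✗
bin=L73: ✓ → 111
bin=L60: ✗
bin=L87: ✓ → 69
bin=L76: ✓ → 154
hazmat_avg = (162 + 105 + 89 + 114 + 107 + 167 + 23 + 111 + 69 + 154) / 10 = 110.1

110.1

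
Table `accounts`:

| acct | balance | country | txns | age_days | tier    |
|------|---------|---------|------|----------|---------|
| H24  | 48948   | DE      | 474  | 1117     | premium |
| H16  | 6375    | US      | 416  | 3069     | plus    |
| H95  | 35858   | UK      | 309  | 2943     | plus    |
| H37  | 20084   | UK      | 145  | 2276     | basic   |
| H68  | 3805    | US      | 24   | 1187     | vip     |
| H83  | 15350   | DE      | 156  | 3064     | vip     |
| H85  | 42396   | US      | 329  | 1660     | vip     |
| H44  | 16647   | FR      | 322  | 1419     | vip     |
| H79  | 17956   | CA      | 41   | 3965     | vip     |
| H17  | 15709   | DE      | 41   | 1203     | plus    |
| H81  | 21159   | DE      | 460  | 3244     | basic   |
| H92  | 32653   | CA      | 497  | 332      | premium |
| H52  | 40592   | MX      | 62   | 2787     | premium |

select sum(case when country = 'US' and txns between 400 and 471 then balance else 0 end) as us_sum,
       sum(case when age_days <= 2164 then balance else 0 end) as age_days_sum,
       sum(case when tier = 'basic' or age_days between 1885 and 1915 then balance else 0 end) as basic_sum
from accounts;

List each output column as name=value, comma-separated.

[us_sum: country = 'US' and txns between 400 and 471]
acct=H24: ✗
acct=H16: ✓ → 6375
acct=H95: ✗
acct=H37: ✗
acct=H68: ✗
acct=H83: ✗
acct=H85: ✗
acct=H44: ✗
acct=H79: ✗
acct=H17: ✗
acct=H81: ✗
acct=H92: ✗
acct=H52: ✗
us_sum = 6375
—
[age_days_sum: age_days <= 2164]
acct=H24: ✓ → 48948
acct=H16: ✗
acct=H95: ✗
acct=H37: ✗
acct=H68: ✓ → 3805
acct=H83: ✗
acct=H85: ✓ → 42396
acct=H44: ✓ → 16647
acct=H79: ✗
acct=H17: ✓ → 15709
acct=H81: ✗
acct=H92: ✓ → 32653
acct=H52: ✗
age_days_sum = 48948 + 3805 + 42396 + 16647 + 15709 + 32653 = 160158
—
[basic_sum: tier = 'basic' or age_days between 1885 and 1915]
acct=H24: ✗
acct=H16: ✗
acct=H95: ✗
acct=H37: ✓ → 20084
acct=H68: ✗
acct=H83: ✗
acct=H85: ✗
acct=H44: ✗
acct=H79: ✗
acct=H17: ✗
acct=H81: ✓ → 21159
acct=H92: ✗
acct=H52: ✗
basic_sum = 20084 + 21159 = 41243

us_sum=6375, age_days_sum=160158, basic_sum=41243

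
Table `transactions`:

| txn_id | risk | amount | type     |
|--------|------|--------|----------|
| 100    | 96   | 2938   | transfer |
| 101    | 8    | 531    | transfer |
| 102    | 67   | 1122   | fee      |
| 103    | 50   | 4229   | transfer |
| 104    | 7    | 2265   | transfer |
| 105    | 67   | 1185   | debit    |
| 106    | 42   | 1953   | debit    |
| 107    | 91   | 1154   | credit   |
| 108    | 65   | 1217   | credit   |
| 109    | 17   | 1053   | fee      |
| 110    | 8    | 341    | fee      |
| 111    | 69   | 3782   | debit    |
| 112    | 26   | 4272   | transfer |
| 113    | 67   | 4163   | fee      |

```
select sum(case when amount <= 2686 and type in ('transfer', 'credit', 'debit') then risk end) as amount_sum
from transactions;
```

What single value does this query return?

280

txn_id=100: ✗
txn_id=101: ✓ → 8
txn_id=102: ✗
txn_id=103: ✗
txn_id=104: ✓ → 7
txn_id=105: ✓ → 67
txn_id=106: ✓ → 42
txn_id=107: ✓ → 91
txn_id=108: ✓ → 65
txn_id=109: ✗
txn_id=110: ✗
txn_id=111: ✗
txn_id=112: ✗
txn_id=113: ✗
amount_sum = 8 + 7 + 67 + 42 + 91 + 65 = 280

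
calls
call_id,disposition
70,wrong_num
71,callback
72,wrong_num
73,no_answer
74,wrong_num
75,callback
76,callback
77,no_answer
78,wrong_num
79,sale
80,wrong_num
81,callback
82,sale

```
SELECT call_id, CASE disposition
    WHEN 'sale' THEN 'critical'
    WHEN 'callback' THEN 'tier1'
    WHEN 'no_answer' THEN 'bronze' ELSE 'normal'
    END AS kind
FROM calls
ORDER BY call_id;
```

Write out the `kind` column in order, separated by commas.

call_id=70: ELSE → normal
call_id=71: disposition='callback' → tier1
call_id=72: ELSE → normal
call_id=73: disposition='no_answer' → bronze
call_id=74: ELSE → normal
call_id=75: disposition='callback' → tier1
call_id=76: disposition='callback' → tier1
call_id=77: disposition='no_answer' → bronze
call_id=78: ELSE → normal
call_id=79: disposition='sale' → critical
call_id=80: ELSE → normal
call_id=81: disposition='callback' → tier1
call_id=82: disposition='sale' → critical

normal, tier1, normal, bronze, normal, tier1, tier1, bronze, normal, critical, normal, tier1, critical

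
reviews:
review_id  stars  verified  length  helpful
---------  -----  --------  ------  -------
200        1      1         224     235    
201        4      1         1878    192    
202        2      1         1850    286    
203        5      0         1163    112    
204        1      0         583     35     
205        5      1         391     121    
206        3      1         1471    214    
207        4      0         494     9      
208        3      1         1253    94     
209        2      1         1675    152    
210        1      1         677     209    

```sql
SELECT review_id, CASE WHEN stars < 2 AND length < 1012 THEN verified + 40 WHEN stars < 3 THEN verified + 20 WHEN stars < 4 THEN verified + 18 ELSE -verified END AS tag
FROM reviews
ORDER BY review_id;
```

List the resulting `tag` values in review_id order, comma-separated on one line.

review_id=200: stars < 2 AND length < 1012 → 41
review_id=201: ELSE → -1
review_id=202: stars < 3 → 21
review_id=203: ELSE → 0
review_id=204: stars < 2 AND length < 1012 → 40
review_id=205: ELSE → -1
review_id=206: stars < 4 → 19
review_id=207: ELSE → 0
review_id=208: stars < 4 → 19
review_id=209: stars < 3 → 21
review_id=210: stars < 2 AND length < 1012 → 41

41, -1, 21, 0, 40, -1, 19, 0, 19, 21, 41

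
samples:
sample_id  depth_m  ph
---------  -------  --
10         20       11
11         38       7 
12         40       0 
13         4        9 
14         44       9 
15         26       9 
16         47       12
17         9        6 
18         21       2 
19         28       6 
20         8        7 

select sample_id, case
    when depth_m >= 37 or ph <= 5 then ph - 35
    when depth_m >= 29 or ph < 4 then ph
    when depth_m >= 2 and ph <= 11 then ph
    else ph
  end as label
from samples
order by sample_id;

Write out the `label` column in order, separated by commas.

sample_id=10: depth_m >= 2 and ph <= 11 → 11
sample_id=11: depth_m >= 37 or ph <= 5 → -28
sample_id=12: depth_m >= 37 or ph <= 5 → -35
sample_id=13: depth_m >= 2 and ph <= 11 → 9
sample_id=14: depth_m >= 37 or ph <= 5 → -26
sample_id=15: depth_m >= 2 and ph <= 11 → 9
sample_id=16: depth_m >= 37 or ph <= 5 → -23
sample_id=17: depth_m >= 2 and ph <= 11 → 6
sample_id=18: depth_m >= 37 or ph <= 5 → -33
sample_id=19: depth_m >= 2 and ph <= 11 → 6
sample_id=20: depth_m >= 2 and ph <= 11 → 7

11, -28, -35, 9, -26, 9, -23, 6, -33, 6, 7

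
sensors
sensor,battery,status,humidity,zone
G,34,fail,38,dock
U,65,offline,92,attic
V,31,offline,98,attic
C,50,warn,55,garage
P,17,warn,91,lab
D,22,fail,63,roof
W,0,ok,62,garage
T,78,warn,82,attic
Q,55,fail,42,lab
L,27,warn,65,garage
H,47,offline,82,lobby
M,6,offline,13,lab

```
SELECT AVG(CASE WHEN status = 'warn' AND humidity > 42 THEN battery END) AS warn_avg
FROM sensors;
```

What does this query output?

sensor=G: ✗
sensor=U: ✗
sensor=V: ✗
sensor=C: ✓ → 50
sensor=P: ✓ → 17
sensor=D: ✗
sensor=W: ✗
sensor=T: ✓ → 78
sensor=Q: ✗
sensor=L: ✓ → 27
sensor=H: ✗
sensor=M: ✗
warn_avg = (50 + 17 + 78 + 27) / 4 = 43

43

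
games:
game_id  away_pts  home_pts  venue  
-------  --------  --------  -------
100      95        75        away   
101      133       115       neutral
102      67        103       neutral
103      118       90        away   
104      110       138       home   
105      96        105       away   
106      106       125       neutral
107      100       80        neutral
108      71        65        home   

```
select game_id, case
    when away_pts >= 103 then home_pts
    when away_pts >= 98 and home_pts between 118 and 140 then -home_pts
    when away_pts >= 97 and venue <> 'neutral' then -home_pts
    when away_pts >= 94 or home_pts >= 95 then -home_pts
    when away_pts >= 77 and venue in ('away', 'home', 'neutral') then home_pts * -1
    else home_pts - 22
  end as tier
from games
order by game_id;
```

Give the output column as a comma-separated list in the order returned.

game_id=100: away_pts >= 94 or home_pts >= 95 → -75
game_id=101: away_pts >= 103 → 115
game_id=102: away_pts >= 94 or home_pts >= 95 → -103
game_id=103: away_pts >= 103 → 90
game_id=104: away_pts >= 103 → 138
game_id=105: away_pts >= 94 or home_pts >= 95 → -105
game_id=106: away_pts >= 103 → 125
game_id=107: away_pts >= 94 or home_pts >= 95 → -80
game_id=108: ELSE → 43

-75, 115, -103, 90, 138, -105, 125, -80, 43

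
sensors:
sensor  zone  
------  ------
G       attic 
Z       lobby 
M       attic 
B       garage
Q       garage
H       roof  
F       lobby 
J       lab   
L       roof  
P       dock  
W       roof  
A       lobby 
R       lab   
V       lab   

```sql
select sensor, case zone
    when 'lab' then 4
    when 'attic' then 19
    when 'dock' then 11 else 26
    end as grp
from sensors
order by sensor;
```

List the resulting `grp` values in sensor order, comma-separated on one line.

sensor=A: ELSE → 26
sensor=B: ELSE → 26
sensor=F: ELSE → 26
sensor=G: zone='attic' → 19
sensor=H: ELSE → 26
sensor=J: zone='lab' → 4
sensor=L: ELSE → 26
sensor=M: zone='attic' → 19
sensor=P: zone='dock' → 11
sensor=Q: ELSE → 26
sensor=R: zone='lab' → 4
sensor=V: zone='lab' → 4
sensor=W: ELSE → 26
sensor=Z: ELSE → 26

26, 26, 26, 19, 26, 4, 26, 19, 11, 26, 4, 4, 26, 26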